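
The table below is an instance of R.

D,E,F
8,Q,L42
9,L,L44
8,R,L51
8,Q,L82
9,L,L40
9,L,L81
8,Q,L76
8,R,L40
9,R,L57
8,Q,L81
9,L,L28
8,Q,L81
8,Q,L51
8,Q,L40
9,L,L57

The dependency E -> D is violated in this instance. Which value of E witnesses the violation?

R

E=Q: 7 rows → D = 8, 8, 8, 8, 8, 8, 8 ✓
E=L: 5 rows → D = 9, 9, 9, 9, 9 ✓
E=R: 3 rows → D takes values {8, 9} — violation
The only E value with inconsistent D is E=R.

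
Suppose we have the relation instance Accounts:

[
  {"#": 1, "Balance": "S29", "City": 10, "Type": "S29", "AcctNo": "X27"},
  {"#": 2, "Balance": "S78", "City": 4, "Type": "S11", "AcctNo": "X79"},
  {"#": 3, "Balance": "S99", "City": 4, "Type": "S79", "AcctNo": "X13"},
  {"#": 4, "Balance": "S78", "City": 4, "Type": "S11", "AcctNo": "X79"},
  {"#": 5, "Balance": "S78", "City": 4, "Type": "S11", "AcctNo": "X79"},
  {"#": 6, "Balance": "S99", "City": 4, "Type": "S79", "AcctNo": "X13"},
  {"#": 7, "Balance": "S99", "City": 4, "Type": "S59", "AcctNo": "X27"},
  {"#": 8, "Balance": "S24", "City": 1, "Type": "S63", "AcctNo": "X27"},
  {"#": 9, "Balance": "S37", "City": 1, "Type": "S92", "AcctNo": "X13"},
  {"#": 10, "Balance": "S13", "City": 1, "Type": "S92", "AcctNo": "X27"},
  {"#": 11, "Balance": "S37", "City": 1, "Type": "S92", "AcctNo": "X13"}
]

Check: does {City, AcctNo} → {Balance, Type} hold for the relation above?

No

(City=10, AcctNo=X27): row 1 → {Balance,Type} = (S29, S29) ✓
(City=4, AcctNo=X79): rows 2, 4, 5 → {Balance,Type} = (S78, S11), (S78, S11), (S78, S11) ✓
(City=4, AcctNo=X13): rows 3, 6 → {Balance,Type} = (S99, S79), (S99, S79) ✓
(City=4, AcctNo=X27): row 7 → {Balance,Type} = (S99, S59) ✓
(City=1, AcctNo=X27): rows 8, 10 → {Balance,Type} takes values {(S24, S63), (S13, S92)} — violation
(City=1, AcctNo=X13): rows 9, 11 → {Balance,Type} = (S37, S92), (S37, S92) ✓
Two rows agree on {City, AcctNo} but differ on {Balance, Type}, so {City, AcctNo} → {Balance, Type} does not hold.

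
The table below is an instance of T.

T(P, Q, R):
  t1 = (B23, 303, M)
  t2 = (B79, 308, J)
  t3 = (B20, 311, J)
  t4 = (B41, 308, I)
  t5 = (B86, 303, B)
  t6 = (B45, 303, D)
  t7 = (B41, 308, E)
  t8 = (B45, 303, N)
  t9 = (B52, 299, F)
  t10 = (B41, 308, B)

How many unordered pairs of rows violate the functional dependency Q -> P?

8

Q=303: violating pairs (1,5), (1,6), (1,8), (5,6), (5,8) — 5 pairs.
Q=308: violating pairs (2,4), (2,7), (2,10) — 3 pairs.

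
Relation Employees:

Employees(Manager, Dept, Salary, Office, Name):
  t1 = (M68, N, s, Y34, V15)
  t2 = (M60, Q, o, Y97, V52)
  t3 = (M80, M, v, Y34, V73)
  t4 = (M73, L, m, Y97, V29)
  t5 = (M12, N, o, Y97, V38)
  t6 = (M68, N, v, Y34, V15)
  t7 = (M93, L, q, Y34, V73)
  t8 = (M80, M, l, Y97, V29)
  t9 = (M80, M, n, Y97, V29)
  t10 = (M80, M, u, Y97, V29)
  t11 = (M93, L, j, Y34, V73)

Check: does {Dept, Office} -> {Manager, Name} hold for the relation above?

Yes

(Dept=N, Office=Y34): rows 1, 6 → {Manager,Name} = (M68, V15), (M68, V15) ✓
(Dept=Q, Office=Y97): row 2 → {Manager,Name} = (M60, V52) ✓
(Dept=M, Office=Y34): row 3 → {Manager,Name} = (M80, V73) ✓
(Dept=L, Office=Y97): row 4 → {Manager,Name} = (M73, V29) ✓
(Dept=N, Office=Y97): row 5 → {Manager,Name} = (M12, V38) ✓
(Dept=L, Office=Y34): rows 7, 11 → {Manager,Name} = (M93, V73), (M93, V73) ✓
(Dept=M, Office=Y97): rows 8, 9, 10 → {Manager,Name} = (M80, V29), (M80, V29), (M80, V29) ✓
Every {Dept, Office} value is associated with a single {Manager, Name} value, so {Dept, Office} -> {Manager, Name} holds.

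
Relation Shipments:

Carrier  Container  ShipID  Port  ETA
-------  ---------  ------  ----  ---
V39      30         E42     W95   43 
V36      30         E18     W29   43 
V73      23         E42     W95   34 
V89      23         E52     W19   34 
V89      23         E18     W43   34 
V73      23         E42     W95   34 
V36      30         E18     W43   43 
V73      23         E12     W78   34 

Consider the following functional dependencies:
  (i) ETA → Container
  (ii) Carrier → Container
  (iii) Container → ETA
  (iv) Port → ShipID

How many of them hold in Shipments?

(i) ETA → Container: every LHS value maps to a single RHS value — holds.
(ii) Carrier → Container: every LHS value maps to a single RHS value — holds.
(iii) Container → ETA: every LHS value maps to a single RHS value — holds.
(iv) Port → ShipID: every LHS value maps to a single RHS value — holds.
4 of the 4 dependencies hold.

4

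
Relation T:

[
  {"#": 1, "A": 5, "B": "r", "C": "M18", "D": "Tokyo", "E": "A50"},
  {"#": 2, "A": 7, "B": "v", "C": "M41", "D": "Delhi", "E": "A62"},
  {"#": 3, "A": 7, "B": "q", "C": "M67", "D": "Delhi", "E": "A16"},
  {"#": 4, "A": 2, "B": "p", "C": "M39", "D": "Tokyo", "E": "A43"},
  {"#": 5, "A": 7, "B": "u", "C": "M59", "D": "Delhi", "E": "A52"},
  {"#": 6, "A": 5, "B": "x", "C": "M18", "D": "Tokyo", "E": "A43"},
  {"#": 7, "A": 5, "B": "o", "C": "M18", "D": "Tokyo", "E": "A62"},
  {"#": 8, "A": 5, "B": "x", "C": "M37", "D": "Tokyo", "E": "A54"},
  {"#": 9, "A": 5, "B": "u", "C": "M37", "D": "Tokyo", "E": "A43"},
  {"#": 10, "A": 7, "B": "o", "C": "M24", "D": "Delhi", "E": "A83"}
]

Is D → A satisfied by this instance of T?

No

D=Tokyo: rows 1, 4, 6, 7, 8, 9 → A takes values {5, 2} — violation
D=Delhi: rows 2, 3, 5, 10 → A = 7, 7, 7, 7 ✓
Two rows agree on D but differ on A, so D → A does not hold.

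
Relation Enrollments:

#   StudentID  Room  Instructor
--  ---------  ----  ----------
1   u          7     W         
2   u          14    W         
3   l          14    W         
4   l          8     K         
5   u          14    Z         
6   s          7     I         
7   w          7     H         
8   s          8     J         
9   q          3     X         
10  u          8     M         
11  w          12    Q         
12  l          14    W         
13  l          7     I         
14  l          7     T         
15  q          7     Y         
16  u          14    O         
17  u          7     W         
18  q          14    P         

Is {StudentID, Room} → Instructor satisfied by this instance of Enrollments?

No

(StudentID=u, Room=7): rows 1, 17 → Instructor = W, W ✓
(StudentID=u, Room=14): rows 2, 5, 16 → Instructor takes values {W, Z, O} — violation
(StudentID=l, Room=14): rows 3, 12 → Instructor = W, W ✓
(StudentID=l, Room=8): row 4 → Instructor = K ✓
(StudentID=s, Room=7): row 6 → Instructor = I ✓
(StudentID=w, Room=7): row 7 → Instructor = H ✓
(StudentID=s, Room=8): row 8 → Instructor = J ✓
(StudentID=q, Room=3): row 9 → Instructor = X ✓
(StudentID=u, Room=8): row 10 → Instructor = M ✓
(StudentID=w, Room=12): row 11 → Instructor = Q ✓
(StudentID=l, Room=7): rows 13, 14 → Instructor takes values {I, T} — violation
(StudentID=q, Room=7): row 15 → Instructor = Y ✓
(StudentID=q, Room=14): row 18 → Instructor = P ✓
Two rows agree on {StudentID, Room} but differ on Instructor, so {StudentID, Room} → Instructor does not hold.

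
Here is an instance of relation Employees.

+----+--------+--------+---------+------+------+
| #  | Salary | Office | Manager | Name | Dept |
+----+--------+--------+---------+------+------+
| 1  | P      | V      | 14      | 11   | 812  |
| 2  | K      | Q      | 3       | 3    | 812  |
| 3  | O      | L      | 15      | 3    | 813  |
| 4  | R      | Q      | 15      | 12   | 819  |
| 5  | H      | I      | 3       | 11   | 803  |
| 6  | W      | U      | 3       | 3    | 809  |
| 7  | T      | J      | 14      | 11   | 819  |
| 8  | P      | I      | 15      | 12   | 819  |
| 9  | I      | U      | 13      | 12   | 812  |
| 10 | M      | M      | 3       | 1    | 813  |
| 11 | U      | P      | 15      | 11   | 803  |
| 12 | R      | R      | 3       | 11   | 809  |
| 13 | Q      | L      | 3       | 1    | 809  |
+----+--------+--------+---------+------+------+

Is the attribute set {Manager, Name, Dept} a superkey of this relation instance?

No

Rows 4 and 8 have the same {Manager, Name, Dept} value (Manager=15, Name=12, Dept=819) but are distinct tuples, so {Manager, Name, Dept} does not determine every attribute — not a superkey.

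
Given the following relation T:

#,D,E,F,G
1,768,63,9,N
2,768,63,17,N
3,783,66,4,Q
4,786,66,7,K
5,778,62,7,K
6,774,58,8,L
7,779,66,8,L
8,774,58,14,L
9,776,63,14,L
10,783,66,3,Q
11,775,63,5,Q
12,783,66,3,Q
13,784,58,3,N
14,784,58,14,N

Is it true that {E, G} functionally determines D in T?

Yes

(E=63, G=N): rows 1, 2 → D = 768, 768 ✓
(E=66, G=Q): rows 3, 10, 12 → D = 783, 783, 783 ✓
(E=66, G=K): row 4 → D = 786 ✓
(E=62, G=K): row 5 → D = 778 ✓
(E=58, G=L): rows 6, 8 → D = 774, 774 ✓
(E=66, G=L): row 7 → D = 779 ✓
(E=63, G=L): row 9 → D = 776 ✓
(E=63, G=Q): row 11 → D = 775 ✓
(E=58, G=N): rows 13, 14 → D = 784, 784 ✓
Every {E, G} value is associated with a single D value, so {E, G} -> D holds.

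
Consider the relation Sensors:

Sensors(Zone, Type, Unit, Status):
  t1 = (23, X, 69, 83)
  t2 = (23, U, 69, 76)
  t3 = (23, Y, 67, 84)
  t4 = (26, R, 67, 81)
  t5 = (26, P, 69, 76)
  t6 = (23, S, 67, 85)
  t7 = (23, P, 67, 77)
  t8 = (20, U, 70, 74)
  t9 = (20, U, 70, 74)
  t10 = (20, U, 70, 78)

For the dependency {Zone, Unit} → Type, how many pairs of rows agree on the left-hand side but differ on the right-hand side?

(Zone=23, Unit=69): violating pairs (1,2) — 1 pair.
(Zone=23, Unit=67): violating pairs (3,6), (3,7), (6,7) — 3 pairs.
(Zone=20, Unit=70): all 3 rows agree on Type — 0 pairs.

4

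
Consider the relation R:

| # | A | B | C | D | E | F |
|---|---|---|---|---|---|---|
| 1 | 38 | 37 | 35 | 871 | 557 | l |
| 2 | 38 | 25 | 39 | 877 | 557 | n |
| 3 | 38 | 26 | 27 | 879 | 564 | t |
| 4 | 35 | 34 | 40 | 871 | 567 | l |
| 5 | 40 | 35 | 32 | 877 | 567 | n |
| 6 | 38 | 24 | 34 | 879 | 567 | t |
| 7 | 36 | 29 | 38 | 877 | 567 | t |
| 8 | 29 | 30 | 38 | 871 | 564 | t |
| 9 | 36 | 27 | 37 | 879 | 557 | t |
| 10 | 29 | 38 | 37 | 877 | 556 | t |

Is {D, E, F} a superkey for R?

Yes

All 10 rows have distinct {D, E, F} values, so {D, E, F} → (all attributes) holds and {D, E, F} is a superkey.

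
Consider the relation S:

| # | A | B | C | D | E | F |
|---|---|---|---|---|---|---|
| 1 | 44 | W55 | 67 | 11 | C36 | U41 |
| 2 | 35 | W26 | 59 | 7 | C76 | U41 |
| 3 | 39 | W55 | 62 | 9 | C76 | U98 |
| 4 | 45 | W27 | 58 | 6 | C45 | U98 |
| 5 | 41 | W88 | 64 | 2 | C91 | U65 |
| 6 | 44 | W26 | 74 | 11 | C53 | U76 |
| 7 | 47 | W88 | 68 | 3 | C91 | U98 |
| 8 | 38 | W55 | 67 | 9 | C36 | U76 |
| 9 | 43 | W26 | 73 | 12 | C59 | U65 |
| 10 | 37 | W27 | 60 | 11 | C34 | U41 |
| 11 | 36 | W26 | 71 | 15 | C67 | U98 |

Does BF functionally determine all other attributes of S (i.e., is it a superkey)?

All 11 rows have distinct BF values, so BF → (all attributes) holds and BF is a superkey.

Yes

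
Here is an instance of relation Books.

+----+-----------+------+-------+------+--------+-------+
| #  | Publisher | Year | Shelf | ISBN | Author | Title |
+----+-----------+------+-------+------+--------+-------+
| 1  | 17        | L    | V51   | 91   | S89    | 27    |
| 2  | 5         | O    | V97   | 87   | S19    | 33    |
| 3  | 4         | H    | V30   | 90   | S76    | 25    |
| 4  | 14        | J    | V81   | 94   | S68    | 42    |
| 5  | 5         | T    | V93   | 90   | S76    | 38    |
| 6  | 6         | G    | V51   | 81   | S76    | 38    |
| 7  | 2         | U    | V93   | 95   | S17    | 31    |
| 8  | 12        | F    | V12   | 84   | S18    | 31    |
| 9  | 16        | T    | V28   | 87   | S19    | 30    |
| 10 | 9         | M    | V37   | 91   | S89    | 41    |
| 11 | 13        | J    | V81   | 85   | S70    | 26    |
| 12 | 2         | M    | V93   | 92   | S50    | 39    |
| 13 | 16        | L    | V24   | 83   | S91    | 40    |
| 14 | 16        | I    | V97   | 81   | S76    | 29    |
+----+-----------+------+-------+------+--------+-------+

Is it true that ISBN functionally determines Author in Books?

ISBN=91: rows 1, 10 → Author = S89, S89 ✓
ISBN=87: rows 2, 9 → Author = S19, S19 ✓
ISBN=90: rows 3, 5 → Author = S76, S76 ✓
ISBN=94: row 4 → Author = S68 ✓
ISBN=81: rows 6, 14 → Author = S76, S76 ✓
ISBN=95: row 7 → Author = S17 ✓
ISBN=84: row 8 → Author = S18 ✓
ISBN=85: row 11 → Author = S70 ✓
ISBN=92: row 12 → Author = S50 ✓
ISBN=83: row 13 → Author = S91 ✓
Every ISBN value is associated with a single Author value, so ISBN → Author holds.

Yes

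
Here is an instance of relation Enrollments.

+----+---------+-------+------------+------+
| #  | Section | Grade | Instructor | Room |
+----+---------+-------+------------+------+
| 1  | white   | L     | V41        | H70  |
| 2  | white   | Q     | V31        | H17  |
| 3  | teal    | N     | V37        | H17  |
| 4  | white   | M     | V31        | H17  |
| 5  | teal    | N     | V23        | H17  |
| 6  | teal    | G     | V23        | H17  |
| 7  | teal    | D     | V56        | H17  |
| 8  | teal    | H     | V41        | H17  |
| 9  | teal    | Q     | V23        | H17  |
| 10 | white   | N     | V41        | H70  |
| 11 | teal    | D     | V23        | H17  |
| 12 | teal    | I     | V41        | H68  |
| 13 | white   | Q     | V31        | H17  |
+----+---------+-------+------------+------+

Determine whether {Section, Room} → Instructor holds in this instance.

(Section=white, Room=H70): rows 1, 10 → Instructor = V41, V41 ✓
(Section=white, Room=H17): rows 2, 4, 13 → Instructor = V31, V31, V31 ✓
(Section=teal, Room=H17): rows 3, 5, 6, 7, 8, 9, 11 → Instructor takes values {V37, V23, V56, V41} — violation
(Section=teal, Room=H68): row 12 → Instructor = V41 ✓
Two rows agree on {Section, Room} but differ on Instructor, so {Section, Room} → Instructor does not hold.

No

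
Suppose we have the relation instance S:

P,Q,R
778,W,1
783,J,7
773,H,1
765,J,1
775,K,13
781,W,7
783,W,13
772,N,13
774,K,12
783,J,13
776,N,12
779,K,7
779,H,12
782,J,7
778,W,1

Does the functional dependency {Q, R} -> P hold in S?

(Q=W, R=1): 2 rows → P = 778, 778 ✓
(Q=J, R=7): 2 rows → P takes values {783, 782} — violation
(Q=H, R=1): 1 row → P = 773 ✓
(Q=J, R=1): 1 row → P = 765 ✓
(Q=K, R=13): 1 row → P = 775 ✓
(Q=W, R=7): 1 row → P = 781 ✓
(Q=W, R=13): 1 row → P = 783 ✓
(Q=N, R=13): 1 row → P = 772 ✓
(Q=K, R=12): 1 row → P = 774 ✓
(Q=J, R=13): 1 row → P = 783 ✓
(Q=N, R=12): 1 row → P = 776 ✓
(Q=K, R=7): 1 row → P = 779 ✓
(Q=H, R=12): 1 row → P = 779 ✓
Two rows agree on {Q, R} but differ on P, so {Q, R} -> P does not hold.

No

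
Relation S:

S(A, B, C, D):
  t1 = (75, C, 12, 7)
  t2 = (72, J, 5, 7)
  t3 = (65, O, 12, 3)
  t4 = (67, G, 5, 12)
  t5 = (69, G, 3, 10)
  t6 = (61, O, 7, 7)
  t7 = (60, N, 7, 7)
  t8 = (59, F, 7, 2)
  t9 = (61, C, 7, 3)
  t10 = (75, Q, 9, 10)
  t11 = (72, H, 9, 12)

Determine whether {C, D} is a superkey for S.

No

Rows 6 and 7 have the same {C, D} value (C=7, D=7) but are distinct tuples, so {C, D} does not determine every attribute — not a superkey.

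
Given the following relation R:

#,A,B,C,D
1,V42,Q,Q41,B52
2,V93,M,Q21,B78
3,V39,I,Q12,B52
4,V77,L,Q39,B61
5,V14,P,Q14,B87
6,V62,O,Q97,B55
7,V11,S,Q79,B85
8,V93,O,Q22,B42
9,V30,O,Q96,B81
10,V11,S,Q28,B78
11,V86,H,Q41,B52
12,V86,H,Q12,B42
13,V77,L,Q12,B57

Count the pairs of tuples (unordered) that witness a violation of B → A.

3

B=L: all 2 rows agree on A — 0 pairs.
B=O: violating pairs (6,8), (6,9), (8,9) — 3 pairs.
B=S: all 2 rows agree on A — 0 pairs.
B=H: all 2 rows agree on A — 0 pairs.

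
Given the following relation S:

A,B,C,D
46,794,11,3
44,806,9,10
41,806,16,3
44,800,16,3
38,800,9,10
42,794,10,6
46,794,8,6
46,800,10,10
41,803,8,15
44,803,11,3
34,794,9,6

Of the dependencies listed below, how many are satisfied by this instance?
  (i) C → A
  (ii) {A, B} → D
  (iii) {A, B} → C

(i) C → A: C=11: 2 rows → A takes values {46, 44} — violation; C=9: 3 rows → A takes values {44, 38, 34} — violation; C=16: 2 rows → A takes values {41, 44} — violation; C=10: 2 rows → A takes values {42, 46} — violation; C=8: 2 rows → A takes values {46, 41} — violation — fails.
(ii) {A, B} → D: (A=46, B=794): 2 rows → D takes values {3, 6} — violation — fails.
(iii) {A, B} → C: (A=46, B=794): 2 rows → C takes values {11, 8} — violation — fails.
None of the 3 dependencies hold.

0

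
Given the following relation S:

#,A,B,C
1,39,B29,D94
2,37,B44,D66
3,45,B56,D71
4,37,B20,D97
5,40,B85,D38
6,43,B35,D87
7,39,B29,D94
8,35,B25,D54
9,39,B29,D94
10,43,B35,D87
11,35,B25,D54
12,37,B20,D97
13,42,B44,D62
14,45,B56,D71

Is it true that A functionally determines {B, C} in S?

No

A=39: rows 1, 7, 9 → {B,C} = (B29, D94), (B29, D94), (B29, D94) ✓
A=37: rows 2, 4, 12 → {B,C} takes values {(B44, D66), (B20, D97)} — violation
A=45: rows 3, 14 → {B,C} = (B56, D71), (B56, D71) ✓
A=40: row 5 → {B,C} = (B85, D38) ✓
A=43: rows 6, 10 → {B,C} = (B35, D87), (B35, D87) ✓
A=35: rows 8, 11 → {B,C} = (B25, D54), (B25, D54) ✓
A=42: row 13 → {B,C} = (B44, D62) ✓
Two rows agree on A but differ on {B, C}, so A → {B, C} does not hold.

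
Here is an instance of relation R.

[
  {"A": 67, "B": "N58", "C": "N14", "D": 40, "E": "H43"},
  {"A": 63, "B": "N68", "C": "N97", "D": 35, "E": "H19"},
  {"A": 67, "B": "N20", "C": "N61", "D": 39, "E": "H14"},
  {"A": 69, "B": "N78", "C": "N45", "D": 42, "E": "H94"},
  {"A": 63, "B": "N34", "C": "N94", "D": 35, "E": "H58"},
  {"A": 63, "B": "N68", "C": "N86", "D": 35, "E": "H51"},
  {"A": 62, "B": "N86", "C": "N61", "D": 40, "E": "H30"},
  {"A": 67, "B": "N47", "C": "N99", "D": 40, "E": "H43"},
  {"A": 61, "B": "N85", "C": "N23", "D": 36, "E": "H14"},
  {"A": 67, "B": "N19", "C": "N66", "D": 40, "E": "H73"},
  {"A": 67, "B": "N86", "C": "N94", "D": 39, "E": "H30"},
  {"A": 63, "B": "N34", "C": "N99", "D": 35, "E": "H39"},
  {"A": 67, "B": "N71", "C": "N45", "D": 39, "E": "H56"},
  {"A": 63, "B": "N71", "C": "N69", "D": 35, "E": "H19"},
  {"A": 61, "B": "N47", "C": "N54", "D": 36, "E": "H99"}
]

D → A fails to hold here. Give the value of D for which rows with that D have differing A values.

D=40: 4 rows → A takes values {67, 62} — violation
D=35: 5 rows → A = 63, 63, 63, 63, 63 ✓
D=39: 3 rows → A = 67, 67, 67 ✓
D=42: 1 row → A = 69 ✓
D=36: 2 rows → A = 61, 61 ✓
The only D value with inconsistent A is D=40.

40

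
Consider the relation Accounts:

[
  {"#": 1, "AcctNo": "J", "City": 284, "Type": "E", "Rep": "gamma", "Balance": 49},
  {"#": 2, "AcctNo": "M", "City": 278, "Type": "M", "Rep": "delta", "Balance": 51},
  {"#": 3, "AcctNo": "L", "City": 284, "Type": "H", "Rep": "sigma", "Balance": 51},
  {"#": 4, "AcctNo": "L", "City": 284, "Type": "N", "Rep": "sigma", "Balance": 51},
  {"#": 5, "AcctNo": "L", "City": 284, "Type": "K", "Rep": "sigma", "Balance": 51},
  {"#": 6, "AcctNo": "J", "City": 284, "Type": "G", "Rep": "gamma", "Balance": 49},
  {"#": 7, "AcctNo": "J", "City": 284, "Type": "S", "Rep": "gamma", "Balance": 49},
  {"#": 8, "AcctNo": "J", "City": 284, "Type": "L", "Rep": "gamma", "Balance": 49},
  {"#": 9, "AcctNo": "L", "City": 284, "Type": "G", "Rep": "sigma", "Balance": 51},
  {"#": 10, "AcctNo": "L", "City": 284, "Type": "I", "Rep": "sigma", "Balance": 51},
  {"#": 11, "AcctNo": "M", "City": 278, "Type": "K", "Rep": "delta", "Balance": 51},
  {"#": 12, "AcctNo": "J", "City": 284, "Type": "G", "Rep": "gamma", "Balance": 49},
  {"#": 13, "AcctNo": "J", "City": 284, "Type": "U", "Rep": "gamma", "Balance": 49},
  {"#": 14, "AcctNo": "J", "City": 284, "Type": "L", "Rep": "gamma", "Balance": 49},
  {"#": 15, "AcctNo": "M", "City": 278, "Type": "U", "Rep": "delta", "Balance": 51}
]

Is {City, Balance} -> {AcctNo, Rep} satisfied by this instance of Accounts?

(City=284, Balance=49): rows 1, 6, 7, 8, 12, 13, 14 → {AcctNo,Rep} = (J, gamma), (J, gamma), (J, gamma), (J, gamma), (J, gamma), (J, gamma), (J, gamma) ✓
(City=278, Balance=51): rows 2, 11, 15 → {AcctNo,Rep} = (M, delta), (M, delta), (M, delta) ✓
(City=284, Balance=51): rows 3, 4, 5, 9, 10 → {AcctNo,Rep} = (L, sigma), (L, sigma), (L, sigma), (L, sigma), (L, sigma) ✓
Every {City, Balance} value is associated with a single {AcctNo, Rep} value, so {City, Balance} -> {AcctNo, Rep} holds.

Yes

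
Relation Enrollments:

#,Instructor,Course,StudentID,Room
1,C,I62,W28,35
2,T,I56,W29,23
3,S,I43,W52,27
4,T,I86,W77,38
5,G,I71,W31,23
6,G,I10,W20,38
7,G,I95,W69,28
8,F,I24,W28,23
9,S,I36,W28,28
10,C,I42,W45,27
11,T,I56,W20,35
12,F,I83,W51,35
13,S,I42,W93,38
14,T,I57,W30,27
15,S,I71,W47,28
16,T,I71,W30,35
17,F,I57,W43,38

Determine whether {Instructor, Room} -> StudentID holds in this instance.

(Instructor=C, Room=35): row 1 → StudentID = W28 ✓
(Instructor=T, Room=23): row 2 → StudentID = W29 ✓
(Instructor=S, Room=27): row 3 → StudentID = W52 ✓
(Instructor=T, Room=38): row 4 → StudentID = W77 ✓
(Instructor=G, Room=23): row 5 → StudentID = W31 ✓
(Instructor=G, Room=38): row 6 → StudentID = W20 ✓
(Instructor=G, Room=28): row 7 → StudentID = W69 ✓
(Instructor=F, Room=23): row 8 → StudentID = W28 ✓
(Instructor=S, Room=28): rows 9, 15 → StudentID takes values {W28, W47} — violation
(Instructor=C, Room=27): row 10 → StudentID = W45 ✓
(Instructor=T, Room=35): rows 11, 16 → StudentID takes values {W20, W30} — violation
(Instructor=F, Room=35): row 12 → StudentID = W51 ✓
(Instructor=S, Room=38): row 13 → StudentID = W93 ✓
(Instructor=T, Room=27): row 14 → StudentID = W30 ✓
(Instructor=F, Room=38): row 17 → StudentID = W43 ✓
Two rows agree on {Instructor, Room} but differ on StudentID, so {Instructor, Room} -> StudentID does not hold.

No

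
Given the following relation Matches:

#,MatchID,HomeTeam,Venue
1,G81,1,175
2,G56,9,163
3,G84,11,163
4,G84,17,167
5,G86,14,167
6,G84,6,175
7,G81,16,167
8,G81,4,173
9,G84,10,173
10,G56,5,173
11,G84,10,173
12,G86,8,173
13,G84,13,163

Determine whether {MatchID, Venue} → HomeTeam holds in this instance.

(MatchID=G81, Venue=175): row 1 → HomeTeam = 1 ✓
(MatchID=G56, Venue=163): row 2 → HomeTeam = 9 ✓
(MatchID=G84, Venue=163): rows 3, 13 → HomeTeam takes values {11, 13} — violation
(MatchID=G84, Venue=167): row 4 → HomeTeam = 17 ✓
(MatchID=G86, Venue=167): row 5 → HomeTeam = 14 ✓
(MatchID=G84, Venue=175): row 6 → HomeTeam = 6 ✓
(MatchID=G81, Venue=167): row 7 → HomeTeam = 16 ✓
(MatchID=G81, Venue=173): row 8 → HomeTeam = 4 ✓
(MatchID=G84, Venue=173): rows 9, 11 → HomeTeam = 10, 10 ✓
(MatchID=G56, Venue=173): row 10 → HomeTeam = 5 ✓
(MatchID=G86, Venue=173): row 12 → HomeTeam = 8 ✓
Two rows agree on {MatchID, Venue} but differ on HomeTeam, so {MatchID, Venue} → HomeTeam does not hold.

No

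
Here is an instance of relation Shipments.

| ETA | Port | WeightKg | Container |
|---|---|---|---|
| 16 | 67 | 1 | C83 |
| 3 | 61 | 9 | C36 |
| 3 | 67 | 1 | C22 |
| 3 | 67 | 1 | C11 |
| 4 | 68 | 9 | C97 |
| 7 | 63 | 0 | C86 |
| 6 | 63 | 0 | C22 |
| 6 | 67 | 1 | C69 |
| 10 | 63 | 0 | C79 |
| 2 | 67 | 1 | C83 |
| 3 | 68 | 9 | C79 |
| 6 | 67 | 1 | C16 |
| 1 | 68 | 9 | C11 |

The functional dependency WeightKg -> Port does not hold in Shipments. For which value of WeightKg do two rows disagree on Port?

9

WeightKg=1: 6 rows → Port = 67, 67, 67, 67, 67, 67 ✓
WeightKg=9: 4 rows → Port takes values {61, 68} — violation
WeightKg=0: 3 rows → Port = 63, 63, 63 ✓
The only WeightKg value with inconsistent Port is WeightKg=9.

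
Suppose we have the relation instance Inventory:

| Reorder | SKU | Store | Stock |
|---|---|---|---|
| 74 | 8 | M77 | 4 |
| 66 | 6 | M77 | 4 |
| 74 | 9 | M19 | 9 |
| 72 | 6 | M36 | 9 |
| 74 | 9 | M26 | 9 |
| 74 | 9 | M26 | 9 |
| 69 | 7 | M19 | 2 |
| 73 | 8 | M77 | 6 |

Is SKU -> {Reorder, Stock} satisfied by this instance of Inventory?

SKU=8: 2 rows → {Reorder,Stock} takes values {(74, 4), (73, 6)} — violation
SKU=6: 2 rows → {Reorder,Stock} takes values {(66, 4), (72, 9)} — violation
SKU=9: 3 rows → {Reorder,Stock} = (74, 9), (74, 9), (74, 9) ✓
SKU=7: 1 row → {Reorder,Stock} = (69, 2) ✓
Two rows agree on SKU but differ on {Reorder, Stock}, so SKU -> {Reorder, Stock} does not hold.

No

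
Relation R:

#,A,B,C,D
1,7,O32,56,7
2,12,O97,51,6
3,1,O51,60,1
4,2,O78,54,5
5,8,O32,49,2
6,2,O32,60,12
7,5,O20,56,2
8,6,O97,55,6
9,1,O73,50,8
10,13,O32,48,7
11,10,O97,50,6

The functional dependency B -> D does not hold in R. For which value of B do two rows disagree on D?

O32

B=O32: rows 1, 5, 6, 10 → D takes values {7, 2, 12} — violation
B=O97: rows 2, 8, 11 → D = 6, 6, 6 ✓
B=O51: row 3 → D = 1 ✓
B=O78: row 4 → D = 5 ✓
B=O20: row 7 → D = 2 ✓
B=O73: row 9 → D = 8 ✓
The only B value with inconsistent D is B=O32.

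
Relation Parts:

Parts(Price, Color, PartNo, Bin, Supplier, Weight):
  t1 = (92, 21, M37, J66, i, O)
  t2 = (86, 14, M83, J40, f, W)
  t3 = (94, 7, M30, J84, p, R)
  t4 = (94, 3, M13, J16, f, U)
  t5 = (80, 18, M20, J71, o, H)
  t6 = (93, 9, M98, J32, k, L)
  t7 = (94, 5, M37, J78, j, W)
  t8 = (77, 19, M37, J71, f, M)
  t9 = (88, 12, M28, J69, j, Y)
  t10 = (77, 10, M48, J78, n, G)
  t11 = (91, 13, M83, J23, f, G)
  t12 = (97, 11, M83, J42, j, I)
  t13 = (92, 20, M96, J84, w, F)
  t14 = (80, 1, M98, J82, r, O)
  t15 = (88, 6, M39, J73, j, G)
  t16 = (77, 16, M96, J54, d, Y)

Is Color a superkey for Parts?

All 16 rows have distinct Color values, so Color → (all attributes) holds and Color is a superkey.

Yes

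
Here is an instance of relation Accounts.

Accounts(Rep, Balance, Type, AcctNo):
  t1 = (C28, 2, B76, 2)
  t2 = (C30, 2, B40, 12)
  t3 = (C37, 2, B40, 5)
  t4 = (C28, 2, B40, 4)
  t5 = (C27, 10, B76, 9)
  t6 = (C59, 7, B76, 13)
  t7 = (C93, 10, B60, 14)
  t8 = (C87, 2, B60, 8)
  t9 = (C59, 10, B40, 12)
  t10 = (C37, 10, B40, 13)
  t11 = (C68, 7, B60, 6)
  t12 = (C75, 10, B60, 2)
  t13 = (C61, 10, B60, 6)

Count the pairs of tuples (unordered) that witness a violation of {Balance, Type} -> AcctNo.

7

(Balance=2, Type=B40): violating pairs (2,3), (2,4), (3,4) — 3 pairs.
(Balance=10, Type=B60): violating pairs (7,12), (7,13), (12,13) — 3 pairs.
(Balance=10, Type=B40): violating pairs (9,10) — 1 pair.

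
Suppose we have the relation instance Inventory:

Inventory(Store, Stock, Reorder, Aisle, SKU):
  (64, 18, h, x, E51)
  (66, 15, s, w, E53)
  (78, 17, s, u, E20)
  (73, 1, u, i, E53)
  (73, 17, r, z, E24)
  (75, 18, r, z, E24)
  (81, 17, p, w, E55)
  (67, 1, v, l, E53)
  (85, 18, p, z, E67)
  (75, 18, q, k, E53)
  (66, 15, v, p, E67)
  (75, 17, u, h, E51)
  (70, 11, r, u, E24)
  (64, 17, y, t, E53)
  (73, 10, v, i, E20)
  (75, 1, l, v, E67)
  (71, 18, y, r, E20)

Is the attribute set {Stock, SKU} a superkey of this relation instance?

Two distinct rows share (Stock=1, SKU=E53), so {Stock, SKU} does not determine every attribute — not a superkey.

No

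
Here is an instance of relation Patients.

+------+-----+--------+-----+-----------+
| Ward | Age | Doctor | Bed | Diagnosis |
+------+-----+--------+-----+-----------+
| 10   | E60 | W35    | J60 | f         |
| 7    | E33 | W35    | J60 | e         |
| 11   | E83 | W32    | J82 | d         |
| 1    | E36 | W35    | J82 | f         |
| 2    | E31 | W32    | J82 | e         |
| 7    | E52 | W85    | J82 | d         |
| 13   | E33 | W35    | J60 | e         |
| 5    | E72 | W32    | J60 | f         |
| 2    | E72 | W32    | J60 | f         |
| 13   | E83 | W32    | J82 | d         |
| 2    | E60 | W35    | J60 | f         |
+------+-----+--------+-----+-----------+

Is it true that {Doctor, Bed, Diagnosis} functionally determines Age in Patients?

(Doctor=W35, Bed=J60, Diagnosis=f): 2 rows → Age = E60, E60 ✓
(Doctor=W35, Bed=J60, Diagnosis=e): 2 rows → Age = E33, E33 ✓
(Doctor=W32, Bed=J82, Diagnosis=d): 2 rows → Age = E83, E83 ✓
(Doctor=W35, Bed=J82, Diagnosis=f): 1 row → Age = E36 ✓
(Doctor=W32, Bed=J82, Diagnosis=e): 1 row → Age = E31 ✓
(Doctor=W85, Bed=J82, Diagnosis=d): 1 row → Age = E52 ✓
(Doctor=W32, Bed=J60, Diagnosis=f): 2 rows → Age = E72, E72 ✓
Every {Doctor, Bed, Diagnosis} value is associated with a single Age value, so {Doctor, Bed, Diagnosis} → Age holds.

Yes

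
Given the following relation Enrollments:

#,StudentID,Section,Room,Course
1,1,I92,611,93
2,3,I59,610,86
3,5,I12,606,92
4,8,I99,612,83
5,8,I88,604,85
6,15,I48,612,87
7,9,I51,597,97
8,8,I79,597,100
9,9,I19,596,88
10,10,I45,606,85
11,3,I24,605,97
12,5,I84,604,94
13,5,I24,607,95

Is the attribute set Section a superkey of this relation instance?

No

Rows 11 and 13 have the same Section value Section=I24 but are distinct tuples, so Section does not determine every attribute — not a superkey.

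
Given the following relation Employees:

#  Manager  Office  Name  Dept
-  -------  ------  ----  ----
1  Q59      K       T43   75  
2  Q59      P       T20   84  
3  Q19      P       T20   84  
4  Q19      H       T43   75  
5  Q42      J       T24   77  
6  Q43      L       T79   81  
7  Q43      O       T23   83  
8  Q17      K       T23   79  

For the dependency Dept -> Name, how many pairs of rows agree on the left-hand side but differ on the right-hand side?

0

Dept=75: all 2 rows agree on Name — 0 pairs.
Dept=84: all 2 rows agree on Name — 0 pairs.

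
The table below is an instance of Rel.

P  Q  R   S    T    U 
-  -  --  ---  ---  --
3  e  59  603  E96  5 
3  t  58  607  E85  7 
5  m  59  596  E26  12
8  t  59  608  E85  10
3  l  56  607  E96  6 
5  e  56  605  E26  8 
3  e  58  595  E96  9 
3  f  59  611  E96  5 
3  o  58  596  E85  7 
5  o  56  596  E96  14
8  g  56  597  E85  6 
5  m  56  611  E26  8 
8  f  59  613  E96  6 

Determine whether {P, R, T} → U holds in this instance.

Yes

(P=3, R=59, T=E96): 2 rows → U = 5, 5 ✓
(P=3, R=58, T=E85): 2 rows → U = 7, 7 ✓
(P=5, R=59, T=E26): 1 row → U = 12 ✓
(P=8, R=59, T=E85): 1 row → U = 10 ✓
(P=3, R=56, T=E96): 1 row → U = 6 ✓
(P=5, R=56, T=E26): 2 rows → U = 8, 8 ✓
(P=3, R=58, T=E96): 1 row → U = 9 ✓
(P=5, R=56, T=E96): 1 row → U = 14 ✓
(P=8, R=56, T=E85): 1 row → U = 6 ✓
(P=8, R=59, T=E96): 1 row → U = 6 ✓
Every {P, R, T} value is associated with a single U value, so {P, R, T} → U holds.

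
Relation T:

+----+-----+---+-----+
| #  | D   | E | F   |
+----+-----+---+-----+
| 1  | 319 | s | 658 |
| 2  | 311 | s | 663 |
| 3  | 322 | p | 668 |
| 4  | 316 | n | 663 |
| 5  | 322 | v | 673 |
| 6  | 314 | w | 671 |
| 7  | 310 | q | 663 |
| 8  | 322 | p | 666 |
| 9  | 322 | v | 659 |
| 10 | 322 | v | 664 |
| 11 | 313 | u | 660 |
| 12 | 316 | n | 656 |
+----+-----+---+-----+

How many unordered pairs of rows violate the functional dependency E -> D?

1

E=s: violating pairs (1,2) — 1 pair.
E=p: all 2 rows agree on D — 0 pairs.
E=n: all 2 rows agree on D — 0 pairs.
E=v: all 3 rows agree on D — 0 pairs.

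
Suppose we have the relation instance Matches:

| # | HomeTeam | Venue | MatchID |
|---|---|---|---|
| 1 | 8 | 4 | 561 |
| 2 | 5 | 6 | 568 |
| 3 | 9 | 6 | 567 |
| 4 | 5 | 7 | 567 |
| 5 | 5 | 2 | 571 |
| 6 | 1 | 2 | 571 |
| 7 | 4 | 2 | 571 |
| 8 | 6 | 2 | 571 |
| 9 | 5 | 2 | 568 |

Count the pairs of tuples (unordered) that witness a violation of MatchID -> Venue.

MatchID=568: violating pairs (2,9) — 1 pair.
MatchID=567: violating pairs (3,4) — 1 pair.
MatchID=571: all 4 rows agree on Venue — 0 pairs.

2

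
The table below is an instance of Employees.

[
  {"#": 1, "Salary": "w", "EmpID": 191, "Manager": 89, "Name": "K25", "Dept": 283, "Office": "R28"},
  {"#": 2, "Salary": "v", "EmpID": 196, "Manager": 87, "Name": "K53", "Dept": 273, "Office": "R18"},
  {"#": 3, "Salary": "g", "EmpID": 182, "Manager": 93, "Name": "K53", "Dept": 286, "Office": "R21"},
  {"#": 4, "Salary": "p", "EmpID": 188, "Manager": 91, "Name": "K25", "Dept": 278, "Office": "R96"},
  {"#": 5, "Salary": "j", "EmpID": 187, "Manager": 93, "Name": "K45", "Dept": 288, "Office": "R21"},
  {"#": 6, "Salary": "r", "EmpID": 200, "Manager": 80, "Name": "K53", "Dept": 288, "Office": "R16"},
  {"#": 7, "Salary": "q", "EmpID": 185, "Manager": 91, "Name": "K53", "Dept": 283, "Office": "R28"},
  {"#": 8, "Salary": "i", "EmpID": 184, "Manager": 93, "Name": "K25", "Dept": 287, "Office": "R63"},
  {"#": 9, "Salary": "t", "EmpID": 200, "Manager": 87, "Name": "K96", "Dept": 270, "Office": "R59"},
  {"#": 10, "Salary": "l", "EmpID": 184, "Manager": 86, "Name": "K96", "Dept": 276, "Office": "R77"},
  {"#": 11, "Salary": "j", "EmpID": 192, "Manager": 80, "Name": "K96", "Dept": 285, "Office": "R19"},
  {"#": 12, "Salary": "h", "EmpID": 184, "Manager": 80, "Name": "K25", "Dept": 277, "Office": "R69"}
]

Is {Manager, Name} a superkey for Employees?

Yes

All 12 rows have distinct {Manager, Name} values, so {Manager, Name} → (all attributes) holds and {Manager, Name} is a superkey.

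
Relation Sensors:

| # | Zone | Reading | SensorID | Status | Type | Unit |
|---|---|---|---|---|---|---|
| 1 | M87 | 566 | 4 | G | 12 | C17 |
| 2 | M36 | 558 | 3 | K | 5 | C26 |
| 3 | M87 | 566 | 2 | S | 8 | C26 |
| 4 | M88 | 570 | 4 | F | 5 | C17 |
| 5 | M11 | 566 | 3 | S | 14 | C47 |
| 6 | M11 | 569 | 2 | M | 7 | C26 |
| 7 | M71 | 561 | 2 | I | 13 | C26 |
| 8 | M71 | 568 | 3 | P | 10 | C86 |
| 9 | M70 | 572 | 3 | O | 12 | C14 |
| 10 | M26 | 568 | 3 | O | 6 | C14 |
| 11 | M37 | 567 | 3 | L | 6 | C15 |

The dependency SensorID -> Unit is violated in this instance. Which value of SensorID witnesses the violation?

3

SensorID=4: rows 1, 4 → Unit = C17, C17 ✓
SensorID=3: rows 2, 5, 8, 9, 10, 11 → Unit takes values {C26, C47, C86, C14, C15} — violation
SensorID=2: rows 3, 6, 7 → Unit = C26, C26, C26 ✓
The only SensorID value with inconsistent Unit is SensorID=3.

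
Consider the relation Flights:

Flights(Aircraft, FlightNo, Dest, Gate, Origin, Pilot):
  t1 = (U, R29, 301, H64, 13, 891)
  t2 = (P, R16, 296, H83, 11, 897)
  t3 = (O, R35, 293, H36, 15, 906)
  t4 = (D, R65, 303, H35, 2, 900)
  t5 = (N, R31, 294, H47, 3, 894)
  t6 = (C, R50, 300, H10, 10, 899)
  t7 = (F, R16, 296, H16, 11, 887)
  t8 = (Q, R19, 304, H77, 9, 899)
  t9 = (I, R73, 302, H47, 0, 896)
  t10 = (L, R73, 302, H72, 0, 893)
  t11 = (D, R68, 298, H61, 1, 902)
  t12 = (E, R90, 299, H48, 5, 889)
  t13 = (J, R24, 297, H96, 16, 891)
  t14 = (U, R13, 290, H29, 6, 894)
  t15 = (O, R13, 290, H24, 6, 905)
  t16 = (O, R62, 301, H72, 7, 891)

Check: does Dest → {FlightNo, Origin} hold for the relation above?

Dest=301: rows 1, 16 → {FlightNo,Origin} takes values {(R29, 13), (R62, 7)} — violation
Dest=296: rows 2, 7 → {FlightNo,Origin} = (R16, 11), (R16, 11) ✓
Dest=293: row 3 → {FlightNo,Origin} = (R35, 15) ✓
Dest=303: row 4 → {FlightNo,Origin} = (R65, 2) ✓
Dest=294: row 5 → {FlightNo,Origin} = (R31, 3) ✓
Dest=300: row 6 → {FlightNo,Origin} = (R50, 10) ✓
Dest=304: row 8 → {FlightNo,Origin} = (R19, 9) ✓
Dest=302: rows 9, 10 → {FlightNo,Origin} = (R73, 0), (R73, 0) ✓
Dest=298: row 11 → {FlightNo,Origin} = (R68, 1) ✓
Dest=299: row 12 → {FlightNo,Origin} = (R90, 5) ✓
Dest=297: row 13 → {FlightNo,Origin} = (R24, 16) ✓
Dest=290: rows 14, 15 → {FlightNo,Origin} = (R13, 6), (R13, 6) ✓
Two rows agree on Dest but differ on {FlightNo, Origin}, so Dest → {FlightNo, Origin} does not hold.

No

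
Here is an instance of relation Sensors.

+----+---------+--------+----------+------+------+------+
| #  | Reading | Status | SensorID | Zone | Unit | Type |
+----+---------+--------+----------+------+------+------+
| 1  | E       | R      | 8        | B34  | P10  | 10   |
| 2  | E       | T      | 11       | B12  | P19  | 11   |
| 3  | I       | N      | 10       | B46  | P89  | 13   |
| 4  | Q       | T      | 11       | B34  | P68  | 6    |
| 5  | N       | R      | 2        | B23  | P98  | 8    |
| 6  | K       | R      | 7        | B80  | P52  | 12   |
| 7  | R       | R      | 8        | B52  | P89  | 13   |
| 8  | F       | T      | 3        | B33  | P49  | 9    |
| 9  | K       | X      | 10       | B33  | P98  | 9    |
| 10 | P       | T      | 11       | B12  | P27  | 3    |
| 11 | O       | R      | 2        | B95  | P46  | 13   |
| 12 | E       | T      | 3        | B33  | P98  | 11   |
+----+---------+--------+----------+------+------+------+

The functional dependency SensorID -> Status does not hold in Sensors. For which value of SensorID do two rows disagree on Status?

SensorID=8: rows 1, 7 → Status = R, R ✓
SensorID=11: rows 2, 4, 10 → Status = T, T, T ✓
SensorID=10: rows 3, 9 → Status takes values {N, X} — violation
SensorID=2: rows 5, 11 → Status = R, R ✓
SensorID=7: row 6 → Status = R ✓
SensorID=3: rows 8, 12 → Status = T, T ✓
The only SensorID value with inconsistent Status is SensorID=10.

10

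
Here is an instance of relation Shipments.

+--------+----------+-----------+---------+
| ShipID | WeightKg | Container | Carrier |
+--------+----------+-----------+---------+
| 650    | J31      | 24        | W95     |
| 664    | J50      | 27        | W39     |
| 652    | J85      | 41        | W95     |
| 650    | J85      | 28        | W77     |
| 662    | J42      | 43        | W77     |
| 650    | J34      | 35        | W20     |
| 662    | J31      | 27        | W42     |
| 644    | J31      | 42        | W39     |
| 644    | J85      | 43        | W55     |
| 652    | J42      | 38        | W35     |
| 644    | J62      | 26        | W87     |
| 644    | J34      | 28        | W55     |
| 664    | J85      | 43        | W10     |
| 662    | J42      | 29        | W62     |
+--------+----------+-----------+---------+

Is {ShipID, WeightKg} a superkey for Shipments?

No

Two distinct rows share (ShipID=662, WeightKg=J42), so {ShipID, WeightKg} does not determine every attribute — not a superkey.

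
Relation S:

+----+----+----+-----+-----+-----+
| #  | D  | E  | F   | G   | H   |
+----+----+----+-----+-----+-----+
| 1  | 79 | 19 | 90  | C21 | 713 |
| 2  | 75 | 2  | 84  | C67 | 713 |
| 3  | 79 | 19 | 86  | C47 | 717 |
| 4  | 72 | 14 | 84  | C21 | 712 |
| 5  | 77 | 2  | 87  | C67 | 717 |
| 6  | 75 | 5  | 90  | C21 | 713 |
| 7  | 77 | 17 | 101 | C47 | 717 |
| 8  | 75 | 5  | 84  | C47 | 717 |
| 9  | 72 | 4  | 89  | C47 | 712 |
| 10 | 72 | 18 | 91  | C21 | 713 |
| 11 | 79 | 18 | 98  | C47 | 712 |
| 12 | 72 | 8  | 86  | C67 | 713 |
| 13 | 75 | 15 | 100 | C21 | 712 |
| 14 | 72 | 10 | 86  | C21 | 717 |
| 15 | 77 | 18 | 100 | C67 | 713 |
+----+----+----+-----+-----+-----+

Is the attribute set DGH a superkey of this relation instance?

All 15 rows have distinct DGH values, so DGH → (all attributes) holds and DGH is a superkey.

Yes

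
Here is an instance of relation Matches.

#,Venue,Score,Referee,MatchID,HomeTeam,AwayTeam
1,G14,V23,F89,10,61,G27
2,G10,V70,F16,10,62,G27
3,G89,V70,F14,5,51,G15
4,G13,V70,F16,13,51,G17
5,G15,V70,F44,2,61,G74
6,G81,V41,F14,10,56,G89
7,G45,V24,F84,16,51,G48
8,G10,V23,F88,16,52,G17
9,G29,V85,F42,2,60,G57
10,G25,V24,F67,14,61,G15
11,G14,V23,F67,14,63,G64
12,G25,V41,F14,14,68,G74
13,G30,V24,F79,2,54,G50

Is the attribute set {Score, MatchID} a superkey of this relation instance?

Yes

All 13 rows have distinct {Score, MatchID} values, so {Score, MatchID} → (all attributes) holds and {Score, MatchID} is a superkey.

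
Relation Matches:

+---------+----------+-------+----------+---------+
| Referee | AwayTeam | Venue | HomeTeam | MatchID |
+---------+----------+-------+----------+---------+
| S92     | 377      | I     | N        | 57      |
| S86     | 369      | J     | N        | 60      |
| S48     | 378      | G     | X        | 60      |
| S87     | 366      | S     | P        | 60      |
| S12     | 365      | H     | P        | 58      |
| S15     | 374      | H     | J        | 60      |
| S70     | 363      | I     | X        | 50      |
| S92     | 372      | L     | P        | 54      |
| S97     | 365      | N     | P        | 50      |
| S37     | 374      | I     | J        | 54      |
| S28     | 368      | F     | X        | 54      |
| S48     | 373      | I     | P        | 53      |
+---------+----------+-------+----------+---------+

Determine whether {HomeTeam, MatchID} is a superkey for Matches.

Yes

All 12 rows have distinct {HomeTeam, MatchID} values, so {HomeTeam, MatchID} → (all attributes) holds and {HomeTeam, MatchID} is a superkey.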